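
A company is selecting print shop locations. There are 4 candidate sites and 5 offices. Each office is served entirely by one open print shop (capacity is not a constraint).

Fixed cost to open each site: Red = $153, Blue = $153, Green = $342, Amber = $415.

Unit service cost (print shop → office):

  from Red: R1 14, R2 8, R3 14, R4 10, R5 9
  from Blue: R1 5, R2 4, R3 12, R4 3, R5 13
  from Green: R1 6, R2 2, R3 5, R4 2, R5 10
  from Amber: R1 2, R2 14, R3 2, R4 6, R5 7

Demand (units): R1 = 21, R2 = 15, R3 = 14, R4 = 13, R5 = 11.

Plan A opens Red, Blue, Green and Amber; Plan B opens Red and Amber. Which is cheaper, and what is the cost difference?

Plan B is cheaper by 353.

Plan A: {Red, Blue, Green, Amber}: R1→Amber 2·21=42, R2→Green 2·15=30, R3→Amber 2·14=28, R4→Green 2·13=26, R5→Amber 7·11=77. Service 203; fixed 1063; total 1266.
Plan B: {Red, Amber}: R1→Amber 2·21=42, R2→Red 8·15=120, R3→Amber 2·14=28, R4→Amber 6·13=78, R5→Amber 7·11=77. Service 345; fixed 568; total 913.
Difference: |1266 − 913| = 353.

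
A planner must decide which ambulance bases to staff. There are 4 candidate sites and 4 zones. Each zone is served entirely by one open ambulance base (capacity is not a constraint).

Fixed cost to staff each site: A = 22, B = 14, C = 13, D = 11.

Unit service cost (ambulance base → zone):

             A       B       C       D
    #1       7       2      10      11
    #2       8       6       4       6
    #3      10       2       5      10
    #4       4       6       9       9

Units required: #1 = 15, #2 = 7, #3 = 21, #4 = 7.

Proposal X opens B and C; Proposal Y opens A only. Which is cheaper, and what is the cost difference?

Proposal X is cheaper by 252.

Proposal X: {B, C}: #1→B 2·15=30, #2→C 4·7=28, #3→B 2·21=42, #4→B 6·7=42. Service 142; fixed 27; total 169.
Proposal Y: {A}: #1→A 7·15=105, #2→A 8·7=56, #3→A 10·21=210, #4→A 4·7=28. Service 399; fixed 22; total 421.
Difference: |169 − 421| = 252.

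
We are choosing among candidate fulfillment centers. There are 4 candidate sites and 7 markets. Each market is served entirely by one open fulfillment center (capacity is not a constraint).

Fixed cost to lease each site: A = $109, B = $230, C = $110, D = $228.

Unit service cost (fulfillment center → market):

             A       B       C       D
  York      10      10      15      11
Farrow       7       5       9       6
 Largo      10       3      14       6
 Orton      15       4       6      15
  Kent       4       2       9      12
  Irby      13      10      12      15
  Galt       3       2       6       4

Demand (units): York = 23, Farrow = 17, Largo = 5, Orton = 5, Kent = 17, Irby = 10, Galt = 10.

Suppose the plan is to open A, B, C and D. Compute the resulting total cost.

Total cost: 1181

Each market is assigned to its cheapest site among the open ones.
{A, B, C, D}: York→A 10·23=230, Farrow→B 5·17=85, Largo→B 3·5=15, Orton→B 4·5=20, Kent→B 2·17=34, Irby→B 10·10=100, Galt→B 2·10=20. Service 504; fixed 677; total 1181.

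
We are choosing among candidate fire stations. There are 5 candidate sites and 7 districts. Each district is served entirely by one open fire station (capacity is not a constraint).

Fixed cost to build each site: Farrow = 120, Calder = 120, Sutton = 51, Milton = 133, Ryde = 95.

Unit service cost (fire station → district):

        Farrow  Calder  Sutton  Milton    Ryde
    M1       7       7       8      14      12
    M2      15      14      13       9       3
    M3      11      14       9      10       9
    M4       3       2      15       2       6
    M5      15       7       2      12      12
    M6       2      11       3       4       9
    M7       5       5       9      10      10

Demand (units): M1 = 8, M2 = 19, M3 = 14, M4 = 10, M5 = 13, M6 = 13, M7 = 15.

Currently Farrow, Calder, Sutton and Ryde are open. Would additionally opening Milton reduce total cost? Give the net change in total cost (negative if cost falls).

No — net change +133 (cost rises by 133).

Current service cost with {Farrow, Calder, Sutton, Ryde}: 386.
Adding Milton: each district re-picks its cheapest; new service cost 386, saving 0.
Extra fixed cost: 133. Net change = 133 − 0 = 133.
(Totals: 772 → 905.)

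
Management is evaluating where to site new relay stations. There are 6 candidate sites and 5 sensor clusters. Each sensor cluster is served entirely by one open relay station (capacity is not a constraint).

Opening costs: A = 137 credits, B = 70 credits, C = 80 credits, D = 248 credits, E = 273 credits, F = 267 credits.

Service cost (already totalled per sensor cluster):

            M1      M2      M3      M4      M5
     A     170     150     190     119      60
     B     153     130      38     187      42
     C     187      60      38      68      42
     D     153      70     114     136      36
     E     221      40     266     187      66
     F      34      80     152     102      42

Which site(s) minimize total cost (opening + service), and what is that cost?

Open C only; minimum total cost 475.

For any fixed open set, each sensor cluster goes to its cheapest open site; total = fixed + service.
{C}: M1→C 187, M2→C 60, M3→C 38, M4→C 68, M5→C 42. Service 395; fixed 80; total 475.
{B, C}: M1→B 153, M2→C 60, M3→B 38, M4→C 68, M5→B 42. Service 361; fixed 150; total 511.
{C, F}: M1→F 34, M2→C 60, M3→C 38, M4→C 68, M5→C 42. Service 242; fixed 347; total 589.
{A, B, C, D, E, F}: service 216 + fixed 1075 = 1291
No other subset beats 475.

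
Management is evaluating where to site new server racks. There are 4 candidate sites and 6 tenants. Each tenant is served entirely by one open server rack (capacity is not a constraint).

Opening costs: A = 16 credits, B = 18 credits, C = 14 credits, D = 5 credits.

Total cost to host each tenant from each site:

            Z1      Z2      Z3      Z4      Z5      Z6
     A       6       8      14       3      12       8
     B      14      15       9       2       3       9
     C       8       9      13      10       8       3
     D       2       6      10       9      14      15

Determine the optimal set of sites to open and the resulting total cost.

Open B and D; minimum total cost 54.

For any fixed open set, each tenant goes to its cheapest open site; total = fixed + service.
{B, D}: Z1→D 2, Z2→D 6, Z3→B 9, Z4→B 2, Z5→B 3, Z6→B 9. Service 31; fixed 23; total 54.
{C, D}: Z1→D 2, Z2→D 6, Z3→D 10, Z4→D 9, Z5→C 8, Z6→C 3. Service 38; fixed 19; total 57.
{D}: service 56 + fixed 5 = 61
{A, B, C, D}: service 25 + fixed 53 = 78
(All 15 nonempty subsets were checked; B and D is lowest.)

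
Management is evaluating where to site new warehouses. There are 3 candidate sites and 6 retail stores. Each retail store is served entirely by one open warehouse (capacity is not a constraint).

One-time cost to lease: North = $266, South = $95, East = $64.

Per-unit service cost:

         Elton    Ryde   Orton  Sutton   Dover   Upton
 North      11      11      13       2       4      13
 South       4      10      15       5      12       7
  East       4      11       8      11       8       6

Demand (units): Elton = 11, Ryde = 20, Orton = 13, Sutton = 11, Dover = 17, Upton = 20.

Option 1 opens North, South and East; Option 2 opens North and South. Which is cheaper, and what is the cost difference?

Option 1 is cheaper by 21.

Option 1: {North, South, East}: Elton→South 4·11=44, Ryde→South 10·20=200, Orton→East 8·13=104, Sutton→North 2·11=22, Dover→North 4·17=68, Upton→East 6·20=120. Service 558; fixed 425; total 983.
Option 2: {North, South}: Elton→South 4·11=44, Ryde→South 10·20=200, Orton→North 13·13=169, Sutton→North 2·11=22, Dover→North 4·17=68, Upton→South 7·20=140. Service 643; fixed 361; total 1004.
Difference: |983 − 1004| = 21.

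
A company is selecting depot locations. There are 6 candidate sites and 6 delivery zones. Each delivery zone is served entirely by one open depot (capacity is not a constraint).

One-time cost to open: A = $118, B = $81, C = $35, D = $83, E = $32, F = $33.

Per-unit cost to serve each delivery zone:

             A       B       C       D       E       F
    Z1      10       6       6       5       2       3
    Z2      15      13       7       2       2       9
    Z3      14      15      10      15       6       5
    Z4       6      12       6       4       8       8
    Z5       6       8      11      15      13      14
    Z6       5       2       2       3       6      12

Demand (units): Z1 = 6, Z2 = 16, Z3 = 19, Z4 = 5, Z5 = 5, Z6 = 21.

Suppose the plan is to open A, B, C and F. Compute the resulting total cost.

Each delivery zone is assigned to its cheapest site among the open ones.
{A, B, C, F}: Z1→F 3·6=18, Z2→C 7·16=112, Z3→F 5·19=95, Z4→A 6·5=30, Z5→A 6·5=30, Z6→B 2·21=42. Service 327; fixed 267; total 594.

Total cost: 594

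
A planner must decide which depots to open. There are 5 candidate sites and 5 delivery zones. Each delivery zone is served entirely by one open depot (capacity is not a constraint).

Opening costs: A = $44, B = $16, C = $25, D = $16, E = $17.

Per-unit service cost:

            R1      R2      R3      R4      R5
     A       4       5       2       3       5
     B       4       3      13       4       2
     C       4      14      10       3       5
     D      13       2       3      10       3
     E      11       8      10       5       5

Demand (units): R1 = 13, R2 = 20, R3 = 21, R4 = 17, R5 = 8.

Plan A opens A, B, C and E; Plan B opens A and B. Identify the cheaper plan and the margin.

Plan A: {A, B, C, E}: R1→A 4·13=52, R2→B 3·20=60, R3→A 2·21=42, R4→A 3·17=51, R5→B 2·8=16. Service 221; fixed 102; total 323.
Plan B: {A, B}: R1→A 4·13=52, R2→B 3·20=60, R3→A 2·21=42, R4→A 3·17=51, R5→B 2·8=16. Service 221; fixed 60; total 281.
Difference: |323 − 281| = 42.

Plan B is cheaper by 42.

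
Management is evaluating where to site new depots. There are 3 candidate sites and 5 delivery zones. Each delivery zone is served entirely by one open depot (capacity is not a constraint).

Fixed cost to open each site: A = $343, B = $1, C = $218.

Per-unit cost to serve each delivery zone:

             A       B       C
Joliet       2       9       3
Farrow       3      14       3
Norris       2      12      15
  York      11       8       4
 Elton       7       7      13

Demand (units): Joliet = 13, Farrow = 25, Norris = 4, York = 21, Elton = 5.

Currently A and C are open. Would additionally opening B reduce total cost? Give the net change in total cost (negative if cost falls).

Current service cost with {A, C}: 228.
Adding B: each delivery zone re-picks its cheapest; new service cost 228, saving 0.
Extra fixed cost: 1. Net change = 1 − 0 = 1.
(Totals: 789 → 790.)

No — net change +1 (cost rises by 1).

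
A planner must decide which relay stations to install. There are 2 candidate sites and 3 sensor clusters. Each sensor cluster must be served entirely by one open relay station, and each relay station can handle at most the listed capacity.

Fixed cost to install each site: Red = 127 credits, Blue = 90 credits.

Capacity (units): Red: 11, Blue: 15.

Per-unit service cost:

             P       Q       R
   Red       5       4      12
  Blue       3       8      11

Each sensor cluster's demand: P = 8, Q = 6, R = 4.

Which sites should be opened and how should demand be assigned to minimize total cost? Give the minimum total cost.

Minimum total cost: 309

Open {Red, Blue}: P→Blue 3·8=24, Q→Red 4·6=24, R→Blue 11·4=44.
Loads: Red carries 6/11, Blue carries 12/15. Service 92; fixed 217; total 309.
Next best feasible plan costs 313.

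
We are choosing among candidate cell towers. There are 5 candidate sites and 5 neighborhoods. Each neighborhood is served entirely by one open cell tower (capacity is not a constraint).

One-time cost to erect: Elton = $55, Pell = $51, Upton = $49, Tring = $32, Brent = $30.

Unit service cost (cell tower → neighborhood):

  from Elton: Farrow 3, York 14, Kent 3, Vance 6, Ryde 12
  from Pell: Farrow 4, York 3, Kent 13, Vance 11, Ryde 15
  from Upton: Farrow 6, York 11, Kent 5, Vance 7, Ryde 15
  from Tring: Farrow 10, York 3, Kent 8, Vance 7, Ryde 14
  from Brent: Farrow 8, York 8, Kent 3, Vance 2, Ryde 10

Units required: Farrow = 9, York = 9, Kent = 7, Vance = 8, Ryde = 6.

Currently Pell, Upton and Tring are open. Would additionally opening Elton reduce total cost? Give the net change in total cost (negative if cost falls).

Current service cost with {Pell, Upton, Tring}: 238.
Adding Elton: each neighborhood re-picks its cheapest; new service cost 195, saving 43.
Extra fixed cost: 55. Net change = 55 − 43 = 12.
(Totals: 370 → 382.)

No — net change +12 (cost rises by 12).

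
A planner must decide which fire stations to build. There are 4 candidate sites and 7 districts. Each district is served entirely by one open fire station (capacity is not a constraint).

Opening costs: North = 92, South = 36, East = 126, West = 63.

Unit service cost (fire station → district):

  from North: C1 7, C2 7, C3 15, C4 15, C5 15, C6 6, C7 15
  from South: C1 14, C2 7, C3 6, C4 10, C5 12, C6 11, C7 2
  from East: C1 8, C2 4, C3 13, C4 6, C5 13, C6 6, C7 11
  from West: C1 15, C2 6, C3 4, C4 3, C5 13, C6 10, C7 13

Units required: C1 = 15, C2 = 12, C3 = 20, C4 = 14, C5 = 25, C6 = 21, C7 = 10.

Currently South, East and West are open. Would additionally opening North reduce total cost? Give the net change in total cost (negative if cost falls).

Current service cost with {South, East, West}: 736.
Adding North: each district re-picks its cheapest; new service cost 721, saving 15.
Extra fixed cost: 92. Net change = 92 − 15 = 77.
(Totals: 961 → 1038.)

No — net change +77 (cost rises by 77).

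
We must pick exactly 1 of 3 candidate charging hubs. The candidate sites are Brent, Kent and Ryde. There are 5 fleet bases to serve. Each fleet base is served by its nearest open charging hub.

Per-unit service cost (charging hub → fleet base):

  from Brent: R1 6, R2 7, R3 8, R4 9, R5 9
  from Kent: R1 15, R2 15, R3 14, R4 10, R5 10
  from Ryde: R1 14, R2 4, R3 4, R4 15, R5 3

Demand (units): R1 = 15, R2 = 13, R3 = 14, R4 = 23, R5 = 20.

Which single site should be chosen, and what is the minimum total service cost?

With exactly 1 open, each fleet base uses its cheapest among the chosen.
{Brent}: R1→Brent 6·15=90, R2→Brent 7·13=91, R3→Brent 8·14=112, R4→Brent 9·23=207, R5→Brent 9·20=180. Service cost 680.
{Ryde}: service cost 723
{Kent}: service cost 1046
Among all 3 size-1 choices, {Brent} is lowest.

Choose Brent only; total service cost 680.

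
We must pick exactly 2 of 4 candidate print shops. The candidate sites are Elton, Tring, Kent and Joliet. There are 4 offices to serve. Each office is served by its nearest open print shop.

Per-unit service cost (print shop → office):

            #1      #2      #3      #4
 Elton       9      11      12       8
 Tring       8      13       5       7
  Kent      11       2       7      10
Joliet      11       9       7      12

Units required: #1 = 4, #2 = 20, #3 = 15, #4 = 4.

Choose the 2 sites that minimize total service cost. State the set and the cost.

With exactly 2 open, each office uses its cheapest among the chosen.
{Tring, Kent}: #1→Tring 8·4=32, #2→Kent 2·20=40, #3→Tring 5·15=75, #4→Tring 7·4=28. Service cost 175.
{Elton, Kent}: service cost 213
{Kent, Joliet}: service cost 229
Among all 6 size-2 choices, {Tring, Kent} is lowest.

Choose Tring and Kent; total service cost 175.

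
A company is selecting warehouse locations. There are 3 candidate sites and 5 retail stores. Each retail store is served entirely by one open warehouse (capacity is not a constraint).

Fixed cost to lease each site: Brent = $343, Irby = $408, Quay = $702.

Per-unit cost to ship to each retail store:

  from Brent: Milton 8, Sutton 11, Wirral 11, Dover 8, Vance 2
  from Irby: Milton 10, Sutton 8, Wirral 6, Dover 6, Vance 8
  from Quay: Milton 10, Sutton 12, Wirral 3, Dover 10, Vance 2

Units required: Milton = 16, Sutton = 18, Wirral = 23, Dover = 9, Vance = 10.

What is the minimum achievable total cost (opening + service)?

Minimum total cost: 984

For any fixed open set, each retail store goes to its cheapest open site; total = fixed + service.
{Irby}: Milton→Irby 10·16=160, Sutton→Irby 8·18=144, Wirral→Irby 6·23=138, Dover→Irby 6·9=54, Vance→Irby 8·10=80. Service 576; fixed 408; total 984.
{Brent}: service 671 + fixed 343 = 1014
{Brent, Irby}: service 484 + fixed 751 = 1235
{Brent, Irby, Quay}: Milton→Brent 8·16=128, Sutton→Irby 8·18=144, Wirral→Quay 3·23=69, Dover→Irby 6·9=54, Vance→Brent 2·10=20. Service 415; fixed 1453; total 1868.
No other subset beats 984.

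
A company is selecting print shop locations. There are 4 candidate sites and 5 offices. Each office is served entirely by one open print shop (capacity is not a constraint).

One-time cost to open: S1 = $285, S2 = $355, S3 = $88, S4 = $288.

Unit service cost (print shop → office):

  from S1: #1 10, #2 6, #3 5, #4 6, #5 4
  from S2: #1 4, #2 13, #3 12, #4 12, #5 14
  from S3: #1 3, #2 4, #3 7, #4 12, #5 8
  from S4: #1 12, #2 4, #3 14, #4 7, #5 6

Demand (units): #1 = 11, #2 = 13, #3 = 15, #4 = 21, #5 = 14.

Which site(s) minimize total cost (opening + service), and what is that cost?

For any fixed open set, each office goes to its cheapest open site; total = fixed + service.
{S3}: #1→S3 3·11=33, #2→S3 4·13=52, #3→S3 7·15=105, #4→S3 12·21=252, #5→S3 8·14=112. Service 554; fixed 88; total 642.
{S1, S3}: #1→S3 3·11=33, #2→S3 4·13=52, #3→S1 5·15=75, #4→S1 6·21=126, #5→S1 4·14=56. Service 342; fixed 373; total 715.
{S1}: service 445 + fixed 285 = 730
{S1, S2, S3, S4}: service 342 + fixed 1016 = 1358
No other subset beats 642.

Open S3 only; minimum total cost 642.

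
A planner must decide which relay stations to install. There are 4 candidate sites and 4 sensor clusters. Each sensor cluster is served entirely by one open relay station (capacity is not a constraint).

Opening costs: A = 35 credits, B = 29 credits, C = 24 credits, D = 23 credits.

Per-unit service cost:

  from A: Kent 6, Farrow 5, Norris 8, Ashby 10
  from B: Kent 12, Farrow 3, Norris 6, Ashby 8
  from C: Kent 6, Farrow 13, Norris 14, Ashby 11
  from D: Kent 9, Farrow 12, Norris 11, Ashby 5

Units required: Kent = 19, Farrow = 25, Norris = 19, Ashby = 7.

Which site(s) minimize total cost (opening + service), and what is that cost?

For any fixed open set, each sensor cluster goes to its cheapest open site; total = fixed + service.
{B, C}: Kent→C 6·19=114, Farrow→B 3·25=75, Norris→B 6·19=114, Ashby→B 8·7=56. Service 359; fixed 53; total 412.
{B, C, D}: Kent→C 6·19=114, Farrow→B 3·25=75, Norris→B 6·19=114, Ashby→D 5·7=35. Service 338; fixed 76; total 414.
{A, B}: Kent→A 6·19=114, Farrow→B 3·25=75, Norris→B 6·19=114, Ashby→B 8·7=56. Service 359; fixed 64; total 423.
{A, B, C, D}: Kent→A 6·19=114, Farrow→B 3·25=75, Norris→B 6·19=114, Ashby→D 5·7=35. Service 338; fixed 111; total 449.
No other subset beats 412.

Open B and C; minimum total cost 412.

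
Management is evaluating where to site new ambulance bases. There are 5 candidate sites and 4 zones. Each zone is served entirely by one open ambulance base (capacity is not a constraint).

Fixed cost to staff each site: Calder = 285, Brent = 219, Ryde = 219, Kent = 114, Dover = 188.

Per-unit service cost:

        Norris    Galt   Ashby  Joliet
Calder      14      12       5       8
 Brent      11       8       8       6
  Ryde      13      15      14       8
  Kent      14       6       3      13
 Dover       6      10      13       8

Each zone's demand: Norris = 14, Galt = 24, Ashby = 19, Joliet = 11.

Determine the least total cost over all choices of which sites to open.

For any fixed open set, each zone goes to its cheapest open site; total = fixed + service.
{Kent}: Norris→Kent 14·14=196, Galt→Kent 6·24=144, Ashby→Kent 3·19=57, Joliet→Kent 13·11=143. Service 540; fixed 114; total 654.
{Kent, Dover}: service 373 + fixed 302 = 675
{Brent, Kent}: service 421 + fixed 333 = 754
{Calder, Brent, Ryde, Kent, Dover}: service 351 + fixed 1025 = 1376
No other subset beats 654.

Minimum total cost: 654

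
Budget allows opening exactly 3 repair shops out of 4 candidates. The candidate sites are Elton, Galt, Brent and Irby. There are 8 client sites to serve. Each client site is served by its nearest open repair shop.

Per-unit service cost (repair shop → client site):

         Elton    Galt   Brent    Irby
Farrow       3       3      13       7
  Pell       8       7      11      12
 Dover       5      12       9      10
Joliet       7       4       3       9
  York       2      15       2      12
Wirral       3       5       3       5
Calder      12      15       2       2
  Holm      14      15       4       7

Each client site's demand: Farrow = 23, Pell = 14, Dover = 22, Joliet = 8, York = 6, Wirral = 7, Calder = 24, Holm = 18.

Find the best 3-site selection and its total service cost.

Choose Elton, Galt and Brent; total service cost 454.

With exactly 3 open, each client site uses its cheapest among the chosen.
{Elton, Galt, Brent}: Farrow→Elton 3·23=69, Pell→Galt 7·14=98, Dover→Elton 5·22=110, Joliet→Brent 3·8=24, York→Elton 2·6=12, Wirral→Elton 3·7=21, Calder→Brent 2·24=48, Holm→Brent 4·18=72. Service cost 454.
{Elton, Brent, Irby}: service cost 468
{Elton, Galt, Irby}: service cost 516
Among all 4 size-3 choices, {Elton, Galt, Brent} is lowest.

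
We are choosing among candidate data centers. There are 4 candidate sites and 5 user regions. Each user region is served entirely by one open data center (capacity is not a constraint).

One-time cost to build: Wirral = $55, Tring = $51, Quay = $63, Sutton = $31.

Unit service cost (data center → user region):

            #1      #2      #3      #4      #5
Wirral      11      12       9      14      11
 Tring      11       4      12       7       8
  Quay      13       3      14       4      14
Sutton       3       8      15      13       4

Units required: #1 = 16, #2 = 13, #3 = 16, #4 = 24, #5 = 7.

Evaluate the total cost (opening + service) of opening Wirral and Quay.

Total cost: 650

Each user region is assigned to its cheapest site among the open ones.
{Wirral, Quay}: #1→Wirral 11·16=176, #2→Quay 3·13=39, #3→Wirral 9·16=144, #4→Quay 4·24=96, #5→Wirral 11·7=77. Service 532; fixed 118; total 650.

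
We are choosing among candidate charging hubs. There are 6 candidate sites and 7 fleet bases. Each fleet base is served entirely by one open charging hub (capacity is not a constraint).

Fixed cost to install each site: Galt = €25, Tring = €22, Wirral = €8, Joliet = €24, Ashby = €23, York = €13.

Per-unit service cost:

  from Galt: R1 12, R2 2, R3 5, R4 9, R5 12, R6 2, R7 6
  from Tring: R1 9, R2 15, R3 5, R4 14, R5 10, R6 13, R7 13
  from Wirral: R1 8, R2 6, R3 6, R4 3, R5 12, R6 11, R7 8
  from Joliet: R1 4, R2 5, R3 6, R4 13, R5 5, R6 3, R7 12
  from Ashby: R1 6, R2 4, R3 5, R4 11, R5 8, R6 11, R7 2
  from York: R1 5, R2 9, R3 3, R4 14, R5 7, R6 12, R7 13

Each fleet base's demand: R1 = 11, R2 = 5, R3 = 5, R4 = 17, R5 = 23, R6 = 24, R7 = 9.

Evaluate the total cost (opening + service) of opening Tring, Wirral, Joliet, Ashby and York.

Each fleet base is assigned to its cheapest site among the open ones.
{Tring, Wirral, Joliet, Ashby, York}: R1→Joliet 4·11=44, R2→Ashby 4·5=20, R3→York 3·5=15, R4→Wirral 3·17=51, R5→Joliet 5·23=115, R6→Joliet 3·24=72, R7→Ashby 2·9=18. Service 335; fixed 90; total 425.

Total cost: 425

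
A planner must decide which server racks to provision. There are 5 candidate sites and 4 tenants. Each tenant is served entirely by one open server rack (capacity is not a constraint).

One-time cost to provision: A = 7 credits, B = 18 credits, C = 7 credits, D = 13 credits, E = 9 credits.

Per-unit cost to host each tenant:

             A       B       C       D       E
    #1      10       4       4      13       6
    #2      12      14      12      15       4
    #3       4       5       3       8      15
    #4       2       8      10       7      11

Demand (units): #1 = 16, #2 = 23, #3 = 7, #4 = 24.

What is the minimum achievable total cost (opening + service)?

For any fixed open set, each tenant goes to its cheapest open site; total = fixed + service.
{A, C, E}: #1→C 4·16=64, #2→E 4·23=92, #3→C 3·7=21, #4→A 2·24=48. Service 225; fixed 23; total 248.
{A, C, D, E}: service 225 + fixed 36 = 261
{A, B, C, E}: #1→B 4·16=64, #2→E 4·23=92, #3→C 3·7=21, #4→A 2·24=48. Service 225; fixed 41; total 266.
{A, B, C, D, E}: service 225 + fixed 54 = 279
No other subset beats 248.

Minimum total cost: 248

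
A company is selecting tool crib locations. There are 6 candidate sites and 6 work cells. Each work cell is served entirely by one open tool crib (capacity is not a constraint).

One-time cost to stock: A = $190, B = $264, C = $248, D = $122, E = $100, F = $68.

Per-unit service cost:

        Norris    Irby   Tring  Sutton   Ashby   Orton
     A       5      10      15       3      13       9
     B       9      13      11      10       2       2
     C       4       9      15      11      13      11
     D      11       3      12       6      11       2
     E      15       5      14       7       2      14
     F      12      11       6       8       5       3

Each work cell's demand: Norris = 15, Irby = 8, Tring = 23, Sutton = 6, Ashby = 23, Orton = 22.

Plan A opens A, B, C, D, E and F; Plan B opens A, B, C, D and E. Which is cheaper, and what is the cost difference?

Plan A: {A, B, C, D, E, F}: Norris→C 4·15=60, Irby→D 3·8=24, Tring→F 6·23=138, Sutton→A 3·6=18, Ashby→B 2·23=46, Orton→B 2·22=44. Service 330; fixed 992; total 1322.
Plan B: {A, B, C, D, E}: Norris→C 4·15=60, Irby→D 3·8=24, Tring→B 11·23=253, Sutton→A 3·6=18, Ashby→B 2·23=46, Orton→B 2·22=44. Service 445; fixed 924; total 1369.
Difference: |1322 − 1369| = 47.

Plan A is cheaper by 47.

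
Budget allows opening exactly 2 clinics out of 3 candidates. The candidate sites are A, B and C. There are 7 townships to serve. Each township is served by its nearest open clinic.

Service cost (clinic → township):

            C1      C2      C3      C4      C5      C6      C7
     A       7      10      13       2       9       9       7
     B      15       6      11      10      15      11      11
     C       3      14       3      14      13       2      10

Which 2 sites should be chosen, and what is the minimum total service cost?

Choose A and C; total service cost 36.

With exactly 2 open, each township uses its cheapest among the chosen.
{A, C}: C1→C 3, C2→A 10, C3→C 3, C4→A 2, C5→A 9, C6→C 2, C7→A 7. Service cost 36.
{B, C}: service cost 47
{A, B}: service cost 51
Among all 3 size-2 choices, {A, C} is lowest.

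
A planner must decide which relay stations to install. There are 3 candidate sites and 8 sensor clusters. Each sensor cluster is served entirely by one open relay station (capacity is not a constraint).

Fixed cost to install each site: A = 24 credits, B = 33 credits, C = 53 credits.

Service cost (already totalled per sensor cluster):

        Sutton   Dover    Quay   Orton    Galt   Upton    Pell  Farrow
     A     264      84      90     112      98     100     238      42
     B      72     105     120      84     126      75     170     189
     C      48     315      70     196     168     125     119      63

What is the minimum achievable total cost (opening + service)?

Minimum total cost: 730

For any fixed open set, each sensor cluster goes to its cheapest open site; total = fixed + service.
{A, B, C}: Sutton→C 48, Dover→A 84, Quay→C 70, Orton→B 84, Galt→A 98, Upton→B 75, Pell→C 119, Farrow→A 42. Service 620; fixed 110; total 730.
{A, C}: service 673 + fixed 77 = 750
{A, B}: service 715 + fixed 57 = 772
{A}: Sutton→A 264, Dover→A 84, Quay→A 90, Orton→A 112, Galt→A 98, Upton→A 100, Pell→A 238, Farrow→A 42. Service 1028; fixed 24; total 1052.
No other subset beats 730.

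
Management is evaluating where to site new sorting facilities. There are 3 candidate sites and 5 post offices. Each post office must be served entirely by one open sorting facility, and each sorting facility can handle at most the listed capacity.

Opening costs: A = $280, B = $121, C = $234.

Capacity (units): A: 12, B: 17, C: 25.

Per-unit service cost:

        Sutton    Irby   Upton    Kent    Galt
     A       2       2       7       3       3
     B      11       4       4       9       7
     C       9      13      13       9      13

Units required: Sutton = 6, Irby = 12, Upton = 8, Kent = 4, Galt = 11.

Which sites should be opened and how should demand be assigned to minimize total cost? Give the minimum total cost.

Minimum total cost: 740

Open {B, C}: Sutton→C 9·6=54, Irby→B 4·12=48, Upton→C 13·8=104, Kent→B 9·4=36, Galt→C 13·11=143.
Loads: B carries 16/17, C carries 25/25. Service 385; fixed 355; total 740.
Next best feasible plan costs 794.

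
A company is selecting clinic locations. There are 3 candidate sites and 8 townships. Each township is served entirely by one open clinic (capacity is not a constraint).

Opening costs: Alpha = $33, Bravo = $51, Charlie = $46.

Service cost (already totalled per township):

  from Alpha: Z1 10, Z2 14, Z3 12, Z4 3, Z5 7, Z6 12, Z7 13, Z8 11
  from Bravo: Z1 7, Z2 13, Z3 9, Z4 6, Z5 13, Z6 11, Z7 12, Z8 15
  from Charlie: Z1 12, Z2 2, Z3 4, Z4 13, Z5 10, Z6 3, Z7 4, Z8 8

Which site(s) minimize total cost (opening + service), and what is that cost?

Open Charlie only; minimum total cost 102.

For any fixed open set, each township goes to its cheapest open site; total = fixed + service.
{Charlie}: Z1→Charlie 12, Z2→Charlie 2, Z3→Charlie 4, Z4→Charlie 13, Z5→Charlie 10, Z6→Charlie 3, Z7→Charlie 4, Z8→Charlie 8. Service 56; fixed 46; total 102.
{Alpha}: Z1→Alpha 10, Z2→Alpha 14, Z3→Alpha 12, Z4→Alpha 3, Z5→Alpha 7, Z6→Alpha 12, Z7→Alpha 13, Z8→Alpha 11. Service 82; fixed 33; total 115.
{Alpha, Charlie}: Z1→Alpha 10, Z2→Charlie 2, Z3→Charlie 4, Z4→Alpha 3, Z5→Alpha 7, Z6→Charlie 3, Z7→Charlie 4, Z8→Charlie 8. Service 41; fixed 79; total 120.
{Alpha, Bravo, Charlie}: service 38 + fixed 130 = 168
(All 7 nonempty subsets were checked; Charlie only is lowest.)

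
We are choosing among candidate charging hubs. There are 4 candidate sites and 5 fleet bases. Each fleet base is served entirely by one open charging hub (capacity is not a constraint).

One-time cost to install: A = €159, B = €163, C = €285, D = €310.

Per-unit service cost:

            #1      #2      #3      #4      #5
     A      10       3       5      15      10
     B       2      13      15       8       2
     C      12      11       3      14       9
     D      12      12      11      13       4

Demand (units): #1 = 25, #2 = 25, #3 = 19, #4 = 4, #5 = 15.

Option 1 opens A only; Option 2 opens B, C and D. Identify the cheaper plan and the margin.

Option 1: {A}: #1→A 10·25=250, #2→A 3·25=75, #3→A 5·19=95, #4→A 15·4=60, #5→A 10·15=150. Service 630; fixed 159; total 789.
Option 2: {B, C, D}: #1→B 2·25=50, #2→C 11·25=275, #3→C 3·19=57, #4→B 8·4=32, #5→B 2·15=30. Service 444; fixed 758; total 1202.
Difference: |789 − 1202| = 413.

Option 1 is cheaper by 413.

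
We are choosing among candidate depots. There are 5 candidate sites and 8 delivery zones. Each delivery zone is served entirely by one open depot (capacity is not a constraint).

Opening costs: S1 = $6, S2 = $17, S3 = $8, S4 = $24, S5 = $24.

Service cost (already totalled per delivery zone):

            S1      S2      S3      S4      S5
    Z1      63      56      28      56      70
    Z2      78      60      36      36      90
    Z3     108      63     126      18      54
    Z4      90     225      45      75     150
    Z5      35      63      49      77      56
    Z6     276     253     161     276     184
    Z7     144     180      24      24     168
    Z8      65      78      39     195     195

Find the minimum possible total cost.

For any fixed open set, each delivery zone goes to its cheapest open site; total = fixed + service.
{S1, S3, S4}: Z1→S3 28, Z2→S3 36, Z3→S4 18, Z4→S3 45, Z5→S1 35, Z6→S3 161, Z7→S3 24, Z8→S3 39. Service 386; fixed 38; total 424.
{S3, S4}: service 400 + fixed 32 = 432
{S1, S2, S3, S4}: service 386 + fixed 55 = 441
{S1, S2, S3, S4, S5}: Z1→S3 28, Z2→S3 36, Z3→S4 18, Z4→S3 45, Z5→S1 35, Z6→S3 161, Z7→S3 24, Z8→S3 39. Service 386; fixed 79; total 465.
No other subset beats 424.

Minimum total cost: 424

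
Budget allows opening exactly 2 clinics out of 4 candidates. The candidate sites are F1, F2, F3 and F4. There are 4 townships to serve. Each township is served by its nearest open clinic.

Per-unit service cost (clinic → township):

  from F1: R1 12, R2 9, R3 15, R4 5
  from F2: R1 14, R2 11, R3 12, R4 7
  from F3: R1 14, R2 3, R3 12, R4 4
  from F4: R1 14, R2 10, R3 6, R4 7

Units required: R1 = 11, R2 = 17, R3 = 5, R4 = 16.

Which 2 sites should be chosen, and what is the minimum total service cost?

With exactly 2 open, each township uses its cheapest among the chosen.
{F3, F4}: R1→F3 14·11=154, R2→F3 3·17=51, R3→F4 6·5=30, R4→F3 4·16=64. Service cost 299.
{F1, F3}: service cost 307
{F2, F3}: service cost 329
Among all 6 size-2 choices, {F3, F4} is lowest.

Choose F3 and F4; total service cost 299.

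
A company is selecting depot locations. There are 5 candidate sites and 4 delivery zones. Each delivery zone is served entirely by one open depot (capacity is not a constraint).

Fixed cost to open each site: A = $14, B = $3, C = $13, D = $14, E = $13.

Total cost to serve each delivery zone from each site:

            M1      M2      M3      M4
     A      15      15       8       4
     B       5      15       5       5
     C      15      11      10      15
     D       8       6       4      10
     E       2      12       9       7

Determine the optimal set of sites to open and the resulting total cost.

For any fixed open set, each delivery zone goes to its cheapest open site; total = fixed + service.
{B}: M1→B 5, M2→B 15, M3→B 5, M4→B 5. Service 30; fixed 3; total 33.
{B, D}: M1→B 5, M2→D 6, M3→D 4, M4→B 5. Service 20; fixed 17; total 37.
{B, E}: M1→E 2, M2→E 12, M3→B 5, M4→B 5. Service 24; fixed 16; total 40.
{A, B, C, D, E}: M1→E 2, M2→D 6, M3→D 4, M4→A 4. Service 16; fixed 57; total 73.
No other subset beats 33.

Open B only; minimum total cost 33.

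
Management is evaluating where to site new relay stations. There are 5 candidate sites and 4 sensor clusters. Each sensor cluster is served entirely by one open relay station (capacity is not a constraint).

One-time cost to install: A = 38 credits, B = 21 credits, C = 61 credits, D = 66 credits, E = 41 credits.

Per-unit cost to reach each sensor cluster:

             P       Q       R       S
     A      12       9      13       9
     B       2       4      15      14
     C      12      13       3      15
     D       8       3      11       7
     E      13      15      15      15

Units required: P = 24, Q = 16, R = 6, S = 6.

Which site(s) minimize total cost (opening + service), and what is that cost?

For any fixed open set, each sensor cluster goes to its cheapest open site; total = fixed + service.
{B, D}: P→B 2·24=48, Q→D 3·16=48, R→D 11·6=66, S→D 7·6=42. Service 204; fixed 87; total 291.
{B, C}: service 214 + fixed 82 = 296
{A, B}: P→B 2·24=48, Q→B 4·16=64, R→A 13·6=78, S→A 9·6=54. Service 244; fixed 59; total 303.
{A, B, C, D, E}: service 156 + fixed 227 = 383
No other subset beats 291.

Open B and D; minimum total cost 291.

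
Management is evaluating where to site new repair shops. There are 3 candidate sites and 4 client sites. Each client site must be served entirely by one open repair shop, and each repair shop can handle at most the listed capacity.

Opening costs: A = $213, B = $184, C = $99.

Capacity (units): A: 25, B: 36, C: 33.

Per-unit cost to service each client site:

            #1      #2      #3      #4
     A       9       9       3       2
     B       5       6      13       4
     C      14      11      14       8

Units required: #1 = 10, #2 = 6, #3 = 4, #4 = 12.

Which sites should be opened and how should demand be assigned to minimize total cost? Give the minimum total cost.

Minimum total cost: 370

Open {B}: #1→B 5·10=50, #2→B 6·6=36, #3→B 13·4=52, #4→B 4·12=48.
Loads: B carries 32/36. Service 186; fixed 184; total 370.
Next best feasible plan costs 457.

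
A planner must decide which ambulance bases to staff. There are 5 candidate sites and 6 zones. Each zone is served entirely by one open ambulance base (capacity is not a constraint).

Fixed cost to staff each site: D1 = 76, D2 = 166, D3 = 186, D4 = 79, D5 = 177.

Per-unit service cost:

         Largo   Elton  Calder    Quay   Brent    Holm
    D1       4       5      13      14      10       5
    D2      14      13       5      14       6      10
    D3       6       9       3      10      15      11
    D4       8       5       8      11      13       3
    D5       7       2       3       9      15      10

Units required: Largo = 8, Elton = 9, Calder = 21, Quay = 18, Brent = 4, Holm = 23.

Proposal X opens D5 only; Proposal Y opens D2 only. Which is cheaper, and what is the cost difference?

Proposal X is cheaper by 240.

Proposal X: {D5}: Largo→D5 7·8=56, Elton→D5 2·9=18, Calder→D5 3·21=63, Quay→D5 9·18=162, Brent→D5 15·4=60, Holm→D5 10·23=230. Service 589; fixed 177; total 766.
Proposal Y: {D2}: Largo→D2 14·8=112, Elton→D2 13·9=117, Calder→D2 5·21=105, Quay→D2 14·18=252, Brent→D2 6·4=24, Holm→D2 10·23=230. Service 840; fixed 166; total 1006.
Difference: |766 − 1006| = 240.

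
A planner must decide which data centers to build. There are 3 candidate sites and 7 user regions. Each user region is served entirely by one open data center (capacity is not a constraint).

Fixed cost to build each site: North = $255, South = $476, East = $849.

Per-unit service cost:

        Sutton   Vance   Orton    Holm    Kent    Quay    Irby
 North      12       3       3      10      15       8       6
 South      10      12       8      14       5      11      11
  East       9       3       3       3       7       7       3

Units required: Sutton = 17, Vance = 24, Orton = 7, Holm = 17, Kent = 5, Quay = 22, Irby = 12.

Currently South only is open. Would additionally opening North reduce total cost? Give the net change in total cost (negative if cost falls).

Yes — net change −190 (cost falls by 190).

Current service cost with {South}: 1151.
Adding North: each user region re-picks its cheapest; new service cost 706, saving 445.
Extra fixed cost: 255. Net change = 255 − 445 = -190.
(Totals: 1627 → 1437.)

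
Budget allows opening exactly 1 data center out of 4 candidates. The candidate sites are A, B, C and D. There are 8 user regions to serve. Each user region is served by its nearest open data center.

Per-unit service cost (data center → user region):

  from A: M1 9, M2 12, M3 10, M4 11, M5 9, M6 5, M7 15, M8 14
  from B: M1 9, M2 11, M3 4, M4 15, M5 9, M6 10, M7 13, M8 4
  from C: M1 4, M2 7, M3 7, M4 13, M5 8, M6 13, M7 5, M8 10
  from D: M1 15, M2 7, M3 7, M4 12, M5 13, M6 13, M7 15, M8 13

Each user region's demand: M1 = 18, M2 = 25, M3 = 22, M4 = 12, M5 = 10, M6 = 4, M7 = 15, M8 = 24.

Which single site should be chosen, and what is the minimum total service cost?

Choose C only; total service cost 1004.

With exactly 1 open, each user region uses its cheapest among the chosen.
{C}: M1→C 4·18=72, M2→C 7·25=175, M3→C 7·22=154, M4→C 13·12=156, M5→C 8·10=80, M6→C 13·4=52, M7→C 5·15=75, M8→C 10·24=240. Service cost 1004.
{B}: service cost 1126
{D}: service cost 1462
Among all 4 size-1 choices, {C} is lowest.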